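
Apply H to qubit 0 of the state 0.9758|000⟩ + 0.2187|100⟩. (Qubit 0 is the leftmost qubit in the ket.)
0.8446|000⟩ + 0.5354|100⟩

H on qubit 0 mixes each pair of kets that differ only in qubit 0: amplitudes (a, b) of (|…0…⟩, |…1…⟩) become ((a + b)/√2, (a − b)/√2). Kets absent from the input have amplitude 0.
(|000⟩, |100⟩): (a, b) = (0.9758, 0.2187) → (0.8446, 0.5354)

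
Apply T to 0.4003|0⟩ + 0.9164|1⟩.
0.4003|0⟩ + (0.648 + 0.648i)|1⟩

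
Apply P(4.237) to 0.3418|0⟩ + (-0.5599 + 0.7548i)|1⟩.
0.3418|0⟩ + (0.9274 + 0.1524i)|1⟩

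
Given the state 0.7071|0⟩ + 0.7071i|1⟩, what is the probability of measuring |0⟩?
0.5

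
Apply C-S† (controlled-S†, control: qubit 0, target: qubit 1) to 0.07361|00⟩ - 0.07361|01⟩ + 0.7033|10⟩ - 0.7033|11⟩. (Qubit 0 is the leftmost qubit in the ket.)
0.07361|00⟩ - 0.07361|01⟩ + 0.7033|10⟩ + 0.7033i|11⟩

C-S† leaves the control-|0⟩ kets |00⟩, |01⟩ unchanged and applies S† to qubit 1 on the control-|1⟩ pair (|10⟩, |11⟩).
S† = [[1, 0], [0, -i]].
With a = amp(|10⟩) = 0.7033 and b = amp(|11⟩) = -0.7033:
new amp(|10⟩) = (1)·a = 0.7033
new amp(|11⟩) = (-i)·b = 0.7033i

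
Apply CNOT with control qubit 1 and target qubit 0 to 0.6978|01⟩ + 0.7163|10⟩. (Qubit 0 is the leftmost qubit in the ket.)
0.7163|10⟩ + 0.6978|11⟩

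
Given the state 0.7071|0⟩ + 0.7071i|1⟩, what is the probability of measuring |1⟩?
0.5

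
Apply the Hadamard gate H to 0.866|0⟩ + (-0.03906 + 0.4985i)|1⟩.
(0.5847 + 0.3525i)|0⟩ + (0.64 - 0.3525i)|1⟩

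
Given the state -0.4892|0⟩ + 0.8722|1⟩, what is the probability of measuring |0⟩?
0.2393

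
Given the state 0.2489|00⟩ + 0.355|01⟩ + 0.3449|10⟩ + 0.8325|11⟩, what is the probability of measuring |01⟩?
0.126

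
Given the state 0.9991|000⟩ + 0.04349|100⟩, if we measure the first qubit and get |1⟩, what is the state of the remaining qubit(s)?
|00⟩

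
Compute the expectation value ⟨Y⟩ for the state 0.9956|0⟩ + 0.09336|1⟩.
0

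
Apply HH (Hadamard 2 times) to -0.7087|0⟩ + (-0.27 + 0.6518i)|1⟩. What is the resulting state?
-0.7087|0⟩ + (-0.27 + 0.6518i)|1⟩

H² = I, so an even number of Hadamards cancels: H^2 = I and the state is unchanged.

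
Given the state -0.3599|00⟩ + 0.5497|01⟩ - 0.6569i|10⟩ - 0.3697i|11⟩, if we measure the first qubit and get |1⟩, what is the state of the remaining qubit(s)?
-0.8715i|0⟩ - 0.4905i|1⟩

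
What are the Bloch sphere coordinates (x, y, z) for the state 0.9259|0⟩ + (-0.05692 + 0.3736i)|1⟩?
(-0.1054, 0.6918, 0.7145)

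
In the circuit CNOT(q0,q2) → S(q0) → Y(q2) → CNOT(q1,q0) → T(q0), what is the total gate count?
5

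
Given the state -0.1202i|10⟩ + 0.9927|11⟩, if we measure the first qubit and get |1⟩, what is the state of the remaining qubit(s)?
-0.1202i|0⟩ + 0.9927|1⟩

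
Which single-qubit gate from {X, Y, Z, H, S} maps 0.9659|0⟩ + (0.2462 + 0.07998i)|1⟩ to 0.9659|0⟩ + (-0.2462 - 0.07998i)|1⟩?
Z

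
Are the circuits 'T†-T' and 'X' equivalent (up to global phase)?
No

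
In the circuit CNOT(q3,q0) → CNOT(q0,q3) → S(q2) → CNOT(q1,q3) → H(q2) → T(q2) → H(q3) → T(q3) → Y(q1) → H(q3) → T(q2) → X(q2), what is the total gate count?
12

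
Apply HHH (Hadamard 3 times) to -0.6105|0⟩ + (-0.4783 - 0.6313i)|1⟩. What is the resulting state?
(-0.7699 - 0.4464i)|0⟩ + (-0.09348 + 0.4464i)|1⟩

H² = I, so H^3 = H: a single Hadamard. With (a, b) = (-0.6105, (-0.4783 - 0.6313i)), H gives ((a + b)/√2, (a − b)/√2) = ((-0.7699 - 0.4464i), (-0.09348 + 0.4464i)).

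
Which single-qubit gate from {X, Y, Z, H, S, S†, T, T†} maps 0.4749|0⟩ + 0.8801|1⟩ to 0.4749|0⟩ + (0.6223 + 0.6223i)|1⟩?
T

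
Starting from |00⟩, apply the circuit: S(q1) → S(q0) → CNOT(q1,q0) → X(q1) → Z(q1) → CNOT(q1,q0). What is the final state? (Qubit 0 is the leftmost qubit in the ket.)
-|11⟩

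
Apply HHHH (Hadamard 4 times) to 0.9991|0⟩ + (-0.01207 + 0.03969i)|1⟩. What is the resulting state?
0.9991|0⟩ + (-0.01207 + 0.03969i)|1⟩

H² = I, so an even number of Hadamards cancels: H^4 = I and the state is unchanged.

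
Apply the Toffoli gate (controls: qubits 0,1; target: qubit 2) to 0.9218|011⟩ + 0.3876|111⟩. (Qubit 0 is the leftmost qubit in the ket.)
0.9218|011⟩ + 0.3876|110⟩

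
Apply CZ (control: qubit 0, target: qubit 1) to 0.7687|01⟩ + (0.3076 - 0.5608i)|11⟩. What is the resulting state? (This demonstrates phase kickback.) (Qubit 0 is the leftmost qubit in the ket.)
0.7687|01⟩ + (-0.3076 + 0.5608i)|11⟩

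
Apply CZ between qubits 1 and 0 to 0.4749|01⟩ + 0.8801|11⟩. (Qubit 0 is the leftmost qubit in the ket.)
0.4749|01⟩ - 0.8801|11⟩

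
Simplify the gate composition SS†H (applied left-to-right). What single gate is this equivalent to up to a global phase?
H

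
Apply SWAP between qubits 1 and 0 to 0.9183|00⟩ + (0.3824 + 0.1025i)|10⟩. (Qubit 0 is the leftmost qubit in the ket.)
0.9183|00⟩ + (0.3824 + 0.1025i)|01⟩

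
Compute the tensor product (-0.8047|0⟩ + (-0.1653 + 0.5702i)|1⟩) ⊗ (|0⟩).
-0.8047|00⟩ + (-0.1653 + 0.5702i)|10⟩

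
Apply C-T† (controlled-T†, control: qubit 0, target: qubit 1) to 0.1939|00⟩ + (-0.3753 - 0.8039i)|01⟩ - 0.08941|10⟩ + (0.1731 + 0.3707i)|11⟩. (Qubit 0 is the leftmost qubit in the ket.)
0.1939|00⟩ + (-0.3753 - 0.8039i)|01⟩ - 0.08941|10⟩ + (0.3845 + 0.1397i)|11⟩

C-T† leaves the control-|0⟩ kets |00⟩, |01⟩ unchanged and applies T† to qubit 1 on the control-|1⟩ pair (|10⟩, |11⟩).
T† = [[1, 0], [0, (1/√2 - (1/√2)i)]].
With a = amp(|10⟩) = -0.08941 and b = amp(|11⟩) = (0.1731 + 0.3707i):
new amp(|10⟩) = (1)·a = -0.08941
new amp(|11⟩) = (1/√2 - (1/√2)i)·b = (0.3845 + 0.1397i)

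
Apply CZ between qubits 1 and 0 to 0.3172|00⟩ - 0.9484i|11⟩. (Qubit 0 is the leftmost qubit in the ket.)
0.3172|00⟩ + 0.9484i|11⟩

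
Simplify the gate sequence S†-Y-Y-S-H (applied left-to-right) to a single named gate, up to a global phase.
H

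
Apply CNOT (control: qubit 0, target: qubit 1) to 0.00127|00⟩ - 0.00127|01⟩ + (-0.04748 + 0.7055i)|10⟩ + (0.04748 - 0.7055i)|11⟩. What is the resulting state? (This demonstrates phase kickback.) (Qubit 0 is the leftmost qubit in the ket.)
0.00127|00⟩ - 0.00127|01⟩ + (0.04748 - 0.7055i)|10⟩ + (-0.04748 + 0.7055i)|11⟩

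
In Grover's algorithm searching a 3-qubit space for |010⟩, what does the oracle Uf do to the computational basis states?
Uf|x⟩ = -|x⟩ if x = 010, else |x⟩ (phase flip on target)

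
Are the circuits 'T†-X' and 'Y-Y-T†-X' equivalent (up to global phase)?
Yes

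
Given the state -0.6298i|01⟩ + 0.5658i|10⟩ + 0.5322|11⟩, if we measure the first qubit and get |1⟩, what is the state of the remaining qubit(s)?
0.7284i|0⟩ + 0.6851|1⟩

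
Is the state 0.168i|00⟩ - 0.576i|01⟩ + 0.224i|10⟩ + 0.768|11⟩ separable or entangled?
Entangled

Writing the state as a|00⟩ + b|01⟩ + c|10⟩ + d|11⟩, it is a product state iff ad − bc = 0.
Here (a, b, c, d) = (0.168i, -0.576i, 0.224i, 0.768): ad − bc = (0.168i)(0.768) − (-0.576i)(0.224i) = (-0.129 + 0.129i) ≠ 0, so the state is entangled.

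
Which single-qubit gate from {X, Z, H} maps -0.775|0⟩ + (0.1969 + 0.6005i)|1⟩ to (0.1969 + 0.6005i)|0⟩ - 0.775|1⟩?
X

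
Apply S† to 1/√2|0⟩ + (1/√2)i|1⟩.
1/√2|0⟩ + 1/√2|1⟩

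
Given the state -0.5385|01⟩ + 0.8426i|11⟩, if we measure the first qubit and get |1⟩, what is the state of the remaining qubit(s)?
i|1⟩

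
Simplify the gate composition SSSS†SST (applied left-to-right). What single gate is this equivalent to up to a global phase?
T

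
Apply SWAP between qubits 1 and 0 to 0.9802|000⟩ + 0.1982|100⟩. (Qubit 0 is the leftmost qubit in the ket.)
0.9802|000⟩ + 0.1982|010⟩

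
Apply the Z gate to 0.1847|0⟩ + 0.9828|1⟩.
0.1847|0⟩ - 0.9828|1⟩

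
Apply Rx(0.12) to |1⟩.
-0.05996i|0⟩ + 0.9982|1⟩

Rx(0.12) = [[cos(θ/2), −i·sin(θ/2)], [−i·sin(θ/2), cos(θ/2)]]; θ = 0.12, cos(θ/2) ≈ 0.998201, sin(θ/2) ≈ 0.059964.
With a = amp(|0⟩) = 0 and b = amp(|1⟩) = 1:
new amp(|0⟩) = (0.998201)·a + (-0.059964i)·b = -0.05996i
new amp(|1⟩) = (-0.059964i)·a + (0.998201)·b = 0.9982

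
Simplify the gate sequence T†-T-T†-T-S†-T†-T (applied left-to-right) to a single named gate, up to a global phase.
S†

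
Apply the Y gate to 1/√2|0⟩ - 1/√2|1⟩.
(1/√2)i|0⟩ + (1/√2)i|1⟩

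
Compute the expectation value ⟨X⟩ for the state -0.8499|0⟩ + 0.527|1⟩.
-0.8958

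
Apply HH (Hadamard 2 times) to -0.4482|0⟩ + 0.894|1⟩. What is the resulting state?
-0.4482|0⟩ + 0.894|1⟩

H² = I, so an even number of Hadamards cancels: H^2 = I and the state is unchanged.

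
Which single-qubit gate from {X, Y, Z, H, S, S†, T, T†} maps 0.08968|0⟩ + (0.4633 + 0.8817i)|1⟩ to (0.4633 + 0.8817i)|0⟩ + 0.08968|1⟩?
X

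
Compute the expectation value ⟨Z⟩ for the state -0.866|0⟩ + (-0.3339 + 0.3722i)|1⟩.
0.4999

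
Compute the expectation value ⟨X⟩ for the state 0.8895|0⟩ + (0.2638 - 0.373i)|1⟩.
0.4693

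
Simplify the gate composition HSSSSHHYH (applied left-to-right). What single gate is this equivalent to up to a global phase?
Y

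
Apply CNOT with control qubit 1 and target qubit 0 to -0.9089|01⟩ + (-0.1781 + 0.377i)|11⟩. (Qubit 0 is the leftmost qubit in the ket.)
(-0.1781 + 0.377i)|01⟩ - 0.9089|11⟩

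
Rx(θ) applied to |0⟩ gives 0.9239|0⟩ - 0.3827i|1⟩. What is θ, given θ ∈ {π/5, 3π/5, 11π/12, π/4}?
π/4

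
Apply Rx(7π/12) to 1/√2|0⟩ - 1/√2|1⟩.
(0.4305 + 0.561i)|0⟩ + (-0.4305 - 0.561i)|1⟩

Rx(7π/12) = [[cos(θ/2), −i·sin(θ/2)], [−i·sin(θ/2), cos(θ/2)]]; θ = 7π/12, cos(θ/2) ≈ 0.608761, sin(θ/2) ≈ 0.793353.
With a = amp(|0⟩) = 1/√2 and b = amp(|1⟩) = -1/√2:
new amp(|0⟩) = (0.608761)·a + (-0.793353i)·b = (0.4305 + 0.561i)
new amp(|1⟩) = (-0.793353i)·a + (0.608761)·b = (-0.4305 - 0.561i)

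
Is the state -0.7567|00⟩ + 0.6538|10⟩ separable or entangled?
Separable

Writing the state as a|00⟩ + b|01⟩ + c|10⟩ + d|11⟩, it is a product state iff ad − bc = 0.
Here (a, b, c, d) = (-0.7567, 0, 0.6538, 0): ad − bc = (-0.7567)(0) − (0)(0.6538) = 0, so the state is separable.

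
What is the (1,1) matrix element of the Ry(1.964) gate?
0.5554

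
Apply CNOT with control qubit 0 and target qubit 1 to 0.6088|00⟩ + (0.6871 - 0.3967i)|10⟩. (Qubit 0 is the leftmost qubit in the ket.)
0.6088|00⟩ + (0.6871 - 0.3967i)|11⟩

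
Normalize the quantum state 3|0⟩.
|0⟩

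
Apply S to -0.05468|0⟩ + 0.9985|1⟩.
-0.05468|0⟩ + 0.9985i|1⟩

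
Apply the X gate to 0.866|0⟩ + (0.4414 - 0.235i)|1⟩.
(0.4414 - 0.235i)|0⟩ + 0.866|1⟩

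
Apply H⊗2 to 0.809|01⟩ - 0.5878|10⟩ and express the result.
0.1106|00⟩ - 0.6984|01⟩ + 0.6984|10⟩ - 0.1106|11⟩

H⊗2 gives amp(|y⟩) = (1/2) Σ_x (−1)^(x·y) amp(|x⟩), where x·y is the number of positions in which both x and y have a 1.
|00⟩: (0.809 - 0.5878)/2 = 0.1106
|01⟩: (-0.809 - 0.5878)/2 = -0.6984
|10⟩: (0.809 + 0.5878)/2 = 0.6984
|11⟩: (-0.809 + 0.5878)/2 = -0.1106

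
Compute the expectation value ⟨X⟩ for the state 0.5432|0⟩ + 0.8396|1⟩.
0.9121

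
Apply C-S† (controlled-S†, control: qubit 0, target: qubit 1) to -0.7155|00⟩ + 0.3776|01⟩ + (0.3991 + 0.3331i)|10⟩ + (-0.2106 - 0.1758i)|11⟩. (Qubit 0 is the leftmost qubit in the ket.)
-0.7155|00⟩ + 0.3776|01⟩ + (0.3991 + 0.3331i)|10⟩ + (-0.1758 + 0.2106i)|11⟩

C-S† leaves the control-|0⟩ kets |00⟩, |01⟩ unchanged and applies S† to qubit 1 on the control-|1⟩ pair (|10⟩, |11⟩).
S† = [[1, 0], [0, -i]].
With a = amp(|10⟩) = (0.3991 + 0.3331i) and b = amp(|11⟩) = (-0.2106 - 0.1758i):
new amp(|10⟩) = (1)·a = (0.3991 + 0.3331i)
new amp(|11⟩) = (-i)·b = (-0.1758 + 0.2106i)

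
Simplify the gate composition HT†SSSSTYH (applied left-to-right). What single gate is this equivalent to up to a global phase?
Y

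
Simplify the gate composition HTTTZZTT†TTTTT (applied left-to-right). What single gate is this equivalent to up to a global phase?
H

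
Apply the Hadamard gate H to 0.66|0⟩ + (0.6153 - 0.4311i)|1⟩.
(0.9018 - 0.3048i)|0⟩ + (0.03161 + 0.3048i)|1⟩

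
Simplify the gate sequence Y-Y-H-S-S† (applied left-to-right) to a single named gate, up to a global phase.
H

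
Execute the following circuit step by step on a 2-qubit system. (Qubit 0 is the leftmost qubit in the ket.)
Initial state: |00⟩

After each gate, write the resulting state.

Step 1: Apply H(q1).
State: 1/√2|00⟩ + 1/√2|01⟩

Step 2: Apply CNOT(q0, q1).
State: 1/√2|00⟩ + 1/√2|01⟩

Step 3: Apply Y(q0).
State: (1/√2)i|10⟩ + (1/√2)i|11⟩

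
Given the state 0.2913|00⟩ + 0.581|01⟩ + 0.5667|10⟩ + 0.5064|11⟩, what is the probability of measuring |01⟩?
0.3376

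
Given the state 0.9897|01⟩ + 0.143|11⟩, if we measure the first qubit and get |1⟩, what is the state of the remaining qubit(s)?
|1⟩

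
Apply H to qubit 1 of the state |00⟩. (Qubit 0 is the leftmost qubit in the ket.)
1/√2|00⟩ + 1/√2|01⟩

H on qubit 1 mixes each pair of kets that differ only in qubit 1: amplitudes (a, b) of (|…0…⟩, |…1…⟩) become ((a + b)/√2, (a − b)/√2). Kets absent from the input have amplitude 0.
(|00⟩, |01⟩): (a, b) = (1, 0) → (1/√2, 1/√2)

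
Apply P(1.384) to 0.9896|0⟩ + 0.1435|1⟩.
0.9896|0⟩ + (0.02665 + 0.141i)|1⟩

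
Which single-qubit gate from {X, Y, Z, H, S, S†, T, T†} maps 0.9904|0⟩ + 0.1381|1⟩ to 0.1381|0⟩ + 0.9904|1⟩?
X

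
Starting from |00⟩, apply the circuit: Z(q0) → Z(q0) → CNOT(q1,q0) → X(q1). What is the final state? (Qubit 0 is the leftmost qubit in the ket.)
|01⟩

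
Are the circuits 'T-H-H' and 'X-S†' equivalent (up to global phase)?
No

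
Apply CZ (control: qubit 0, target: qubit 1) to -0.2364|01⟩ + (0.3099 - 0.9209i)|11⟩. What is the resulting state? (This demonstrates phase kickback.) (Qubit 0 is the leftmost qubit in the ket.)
-0.2364|01⟩ + (-0.3099 + 0.9209i)|11⟩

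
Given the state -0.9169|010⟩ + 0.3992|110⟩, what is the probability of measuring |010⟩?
0.8407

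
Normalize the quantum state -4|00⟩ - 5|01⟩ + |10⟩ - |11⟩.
-0.61|00⟩ - 0.7625|01⟩ + 0.1525|10⟩ - 0.1525|11⟩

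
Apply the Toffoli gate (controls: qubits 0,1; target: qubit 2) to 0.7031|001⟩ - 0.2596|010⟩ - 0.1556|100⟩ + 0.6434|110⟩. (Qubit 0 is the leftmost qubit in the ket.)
0.7031|001⟩ - 0.2596|010⟩ - 0.1556|100⟩ + 0.6434|111⟩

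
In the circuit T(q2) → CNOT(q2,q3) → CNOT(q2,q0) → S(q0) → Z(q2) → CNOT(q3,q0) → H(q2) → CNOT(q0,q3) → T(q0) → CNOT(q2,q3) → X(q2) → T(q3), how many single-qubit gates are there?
7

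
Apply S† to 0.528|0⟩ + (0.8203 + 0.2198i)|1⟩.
0.528|0⟩ + (0.2198 - 0.8203i)|1⟩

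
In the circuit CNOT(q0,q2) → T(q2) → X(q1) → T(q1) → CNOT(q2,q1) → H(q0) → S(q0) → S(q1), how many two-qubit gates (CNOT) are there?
2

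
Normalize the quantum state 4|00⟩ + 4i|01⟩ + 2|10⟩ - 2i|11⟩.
0.6325|00⟩ + 0.6325i|01⟩ + 0.3162|10⟩ - 0.3162i|11⟩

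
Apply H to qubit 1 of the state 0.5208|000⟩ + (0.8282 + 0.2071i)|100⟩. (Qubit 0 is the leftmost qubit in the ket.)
0.3683|000⟩ + 0.3683|010⟩ + (0.5856 + 0.1464i)|100⟩ + (0.5856 + 0.1464i)|110⟩

H on qubit 1 mixes each pair of kets that differ only in qubit 1: amplitudes (a, b) of (|…0…⟩, |…1…⟩) become ((a + b)/√2, (a − b)/√2). Kets absent from the input have amplitude 0.
(|000⟩, |010⟩): (a, b) = (0.5208, 0) → (0.3683, 0.3683)
(|100⟩, |110⟩): (a, b) = ((0.8282 + 0.2071i), 0) → ((0.5856 + 0.1464i), (0.5856 + 0.1464i))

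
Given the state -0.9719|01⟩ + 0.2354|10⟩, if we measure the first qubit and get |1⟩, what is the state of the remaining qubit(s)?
|0⟩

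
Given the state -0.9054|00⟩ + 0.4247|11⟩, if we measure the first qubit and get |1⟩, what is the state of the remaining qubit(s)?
|1⟩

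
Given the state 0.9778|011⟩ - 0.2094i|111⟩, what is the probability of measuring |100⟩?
0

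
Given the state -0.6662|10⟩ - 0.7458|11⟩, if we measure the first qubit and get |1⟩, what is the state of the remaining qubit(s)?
-0.6662|0⟩ - 0.7458|1⟩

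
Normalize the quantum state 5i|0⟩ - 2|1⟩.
0.9285i|0⟩ - 0.3714|1⟩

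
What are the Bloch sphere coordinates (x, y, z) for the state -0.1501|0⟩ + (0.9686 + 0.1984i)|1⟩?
(-0.2908, -0.05956, -0.955)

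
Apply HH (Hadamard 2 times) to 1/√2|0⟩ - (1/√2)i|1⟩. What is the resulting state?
1/√2|0⟩ - (1/√2)i|1⟩

H² = I, so an even number of Hadamards cancels: H^2 = I and the state is unchanged.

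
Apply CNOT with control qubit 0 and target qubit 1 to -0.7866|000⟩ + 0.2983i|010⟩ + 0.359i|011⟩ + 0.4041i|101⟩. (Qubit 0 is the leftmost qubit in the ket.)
-0.7866|000⟩ + 0.2983i|010⟩ + 0.359i|011⟩ + 0.4041i|111⟩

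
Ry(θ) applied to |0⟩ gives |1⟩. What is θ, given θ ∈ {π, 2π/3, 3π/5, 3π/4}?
π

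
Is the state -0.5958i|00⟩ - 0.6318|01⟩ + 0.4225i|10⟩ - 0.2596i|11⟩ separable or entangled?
Entangled

Writing the state as a|00⟩ + b|01⟩ + c|10⟩ + d|11⟩, it is a product state iff ad − bc = 0.
Here (a, b, c, d) = (-0.5958i, -0.6318, 0.4225i, -0.2596i): ad − bc = (-0.5958i)(-0.2596i) − (-0.6318)(0.4225i) = (-0.1547 + 0.2669i) ≠ 0, so the state is entangled.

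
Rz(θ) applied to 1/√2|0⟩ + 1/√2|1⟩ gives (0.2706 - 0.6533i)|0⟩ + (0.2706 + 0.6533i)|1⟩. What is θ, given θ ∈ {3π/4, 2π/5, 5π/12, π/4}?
3π/4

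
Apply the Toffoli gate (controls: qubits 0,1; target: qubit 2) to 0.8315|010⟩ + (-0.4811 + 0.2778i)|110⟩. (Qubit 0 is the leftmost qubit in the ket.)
0.8315|010⟩ + (-0.4811 + 0.2778i)|111⟩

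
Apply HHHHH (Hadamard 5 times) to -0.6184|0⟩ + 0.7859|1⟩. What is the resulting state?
0.1184|0⟩ - 0.993|1⟩

H² = I, so H^5 = H: a single Hadamard. With (a, b) = (-0.6184, 0.7859), H gives ((a + b)/√2, (a − b)/√2) = (0.1184, -0.993).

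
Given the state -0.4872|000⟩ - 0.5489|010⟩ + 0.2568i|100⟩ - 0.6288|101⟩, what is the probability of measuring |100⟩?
0.06595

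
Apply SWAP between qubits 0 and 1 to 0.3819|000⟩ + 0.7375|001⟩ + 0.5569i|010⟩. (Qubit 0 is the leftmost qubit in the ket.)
0.3819|000⟩ + 0.7375|001⟩ + 0.5569i|100⟩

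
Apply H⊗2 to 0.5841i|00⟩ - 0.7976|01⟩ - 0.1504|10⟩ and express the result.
(-0.474 + 0.2921i)|00⟩ + (0.3236 + 0.2921i)|01⟩ + (-0.3236 + 0.2921i)|10⟩ + (0.474 + 0.2921i)|11⟩

H⊗2 gives amp(|y⟩) = (1/2) Σ_x (−1)^(x·y) amp(|x⟩), where x·y is the number of positions in which both x and y have a 1.
|00⟩: (0.5841i - 0.7976 - 0.1504)/2 = (-0.474 + 0.2921i)
|01⟩: (0.5841i + 0.7976 - 0.1504)/2 = (0.3236 + 0.2921i)
|10⟩: (0.5841i - 0.7976 + 0.1504)/2 = (-0.3236 + 0.2921i)
|11⟩: (0.5841i + 0.7976 + 0.1504)/2 = (0.474 + 0.2921i)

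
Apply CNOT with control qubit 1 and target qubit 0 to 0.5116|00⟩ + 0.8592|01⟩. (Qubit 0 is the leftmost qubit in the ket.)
0.5116|00⟩ + 0.8592|11⟩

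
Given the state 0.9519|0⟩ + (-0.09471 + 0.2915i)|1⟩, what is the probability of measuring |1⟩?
0.09394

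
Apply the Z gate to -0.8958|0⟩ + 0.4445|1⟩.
-0.8958|0⟩ - 0.4445|1⟩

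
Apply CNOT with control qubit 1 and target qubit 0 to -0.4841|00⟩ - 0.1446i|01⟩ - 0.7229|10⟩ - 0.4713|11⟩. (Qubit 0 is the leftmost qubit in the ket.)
-0.4841|00⟩ - 0.4713|01⟩ - 0.7229|10⟩ - 0.1446i|11⟩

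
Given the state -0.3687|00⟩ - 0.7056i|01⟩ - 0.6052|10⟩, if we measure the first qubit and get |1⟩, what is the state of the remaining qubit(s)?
-|0⟩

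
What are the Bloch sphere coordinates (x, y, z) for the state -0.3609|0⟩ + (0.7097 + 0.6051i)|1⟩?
(-0.5123, -0.4368, -0.7396)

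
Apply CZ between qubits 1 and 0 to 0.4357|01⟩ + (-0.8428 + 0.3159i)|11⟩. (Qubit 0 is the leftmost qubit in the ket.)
0.4357|01⟩ + (0.8428 - 0.3159i)|11⟩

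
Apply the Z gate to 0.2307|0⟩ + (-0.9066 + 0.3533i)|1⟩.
0.2307|0⟩ + (0.9066 - 0.3533i)|1⟩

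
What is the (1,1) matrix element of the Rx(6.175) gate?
-0.9985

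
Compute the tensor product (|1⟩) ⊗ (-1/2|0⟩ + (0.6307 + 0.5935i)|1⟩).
-1/2|10⟩ + (0.6307 + 0.5935i)|11⟩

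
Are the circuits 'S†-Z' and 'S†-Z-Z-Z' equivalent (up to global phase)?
Yes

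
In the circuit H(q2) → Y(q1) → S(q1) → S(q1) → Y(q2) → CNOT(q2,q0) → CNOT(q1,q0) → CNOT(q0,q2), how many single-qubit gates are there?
5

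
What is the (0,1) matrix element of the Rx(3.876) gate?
-0.9333i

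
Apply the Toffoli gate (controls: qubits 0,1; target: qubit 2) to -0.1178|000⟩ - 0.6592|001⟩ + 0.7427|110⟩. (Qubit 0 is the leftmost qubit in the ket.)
-0.1178|000⟩ - 0.6592|001⟩ + 0.7427|111⟩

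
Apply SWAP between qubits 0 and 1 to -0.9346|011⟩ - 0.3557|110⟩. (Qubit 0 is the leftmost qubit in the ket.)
-0.9346|101⟩ - 0.3557|110⟩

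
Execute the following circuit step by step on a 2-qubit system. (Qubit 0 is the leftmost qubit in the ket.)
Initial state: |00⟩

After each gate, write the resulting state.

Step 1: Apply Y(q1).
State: i|01⟩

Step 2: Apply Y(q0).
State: -|11⟩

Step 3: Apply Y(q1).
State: i|10⟩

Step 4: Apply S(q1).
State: i|10⟩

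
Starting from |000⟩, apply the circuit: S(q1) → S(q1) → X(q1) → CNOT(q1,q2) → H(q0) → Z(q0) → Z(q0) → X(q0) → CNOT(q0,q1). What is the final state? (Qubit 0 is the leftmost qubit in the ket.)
1/√2|011⟩ + 1/√2|101⟩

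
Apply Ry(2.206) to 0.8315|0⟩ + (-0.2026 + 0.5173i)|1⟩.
(0.5558 - 0.4617i)|0⟩ + (0.6508 + 0.2333i)|1⟩

Ry(2.206) = [[cos(θ/2), −sin(θ/2)], [sin(θ/2), cos(θ/2)]]; θ = 2.206, cos(θ/2) ≈ 0.45092, sin(θ/2) ≈ 0.892564.
With a = amp(|0⟩) = 0.8315 and b = amp(|1⟩) = (-0.2026 + 0.5173i):
new amp(|0⟩) = (0.45092)·a + (-0.892564)·b = (0.5558 - 0.4617i)
new amp(|1⟩) = (0.892564)·a + (0.45092)·b = (0.6508 + 0.2333i)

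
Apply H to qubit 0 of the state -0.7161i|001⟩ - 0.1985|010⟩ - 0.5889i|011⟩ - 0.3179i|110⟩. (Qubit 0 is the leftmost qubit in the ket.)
-0.5064i|001⟩ + (-0.1404 - 0.2248i)|010⟩ - 0.4164i|011⟩ - 0.5064i|101⟩ + (-0.1404 + 0.2248i)|110⟩ - 0.4164i|111⟩

H on qubit 0 mixes each pair of kets that differ only in qubit 0: amplitudes (a, b) of (|…0…⟩, |…1…⟩) become ((a + b)/√2, (a − b)/√2). Kets absent from the input have amplitude 0.
(|001⟩, |101⟩): (a, b) = (-0.7161i, 0) → (-0.5064i, -0.5064i)
(|010⟩, |110⟩): (a, b) = (-0.1985, -0.3179i) → ((-0.1404 - 0.2248i), (-0.1404 + 0.2248i))
(|011⟩, |111⟩): (a, b) = (-0.5889i, 0) → (-0.4164i, -0.4164i)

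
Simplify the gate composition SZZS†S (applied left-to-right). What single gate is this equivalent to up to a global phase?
S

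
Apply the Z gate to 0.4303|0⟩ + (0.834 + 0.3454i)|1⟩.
0.4303|0⟩ + (-0.834 - 0.3454i)|1⟩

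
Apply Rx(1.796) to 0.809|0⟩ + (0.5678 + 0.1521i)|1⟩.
(0.6231 - 0.4441i)|0⟩ + (0.3538 - 0.5379i)|1⟩

Rx(1.796) = [[cos(θ/2), −i·sin(θ/2)], [−i·sin(θ/2), cos(θ/2)]]; θ = 1.796, cos(θ/2) ≈ 0.623175, sin(θ/2) ≈ 0.782082.
With a = amp(|0⟩) = 0.809 and b = amp(|1⟩) = (0.5678 + 0.1521i):
new amp(|0⟩) = (0.623175)·a + (-0.782082i)·b = (0.6231 - 0.4441i)
new amp(|1⟩) = (-0.782082i)·a + (0.623175)·b = (0.3538 - 0.5379i)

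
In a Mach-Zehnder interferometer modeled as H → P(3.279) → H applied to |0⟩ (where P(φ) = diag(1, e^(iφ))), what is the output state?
(0.004713 - 0.06849i)|0⟩ + (0.9953 + 0.06849i)|1⟩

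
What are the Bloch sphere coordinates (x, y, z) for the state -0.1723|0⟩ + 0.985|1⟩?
(-0.3394, 0, -0.9405)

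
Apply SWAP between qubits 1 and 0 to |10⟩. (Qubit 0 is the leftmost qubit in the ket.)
|01⟩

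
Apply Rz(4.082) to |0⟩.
(-0.4531 - 0.8915i)|0⟩

Rz(4.082) = [[e^(−iθ/2), 0], [0, e^(iθ/2)]] with e^(±iθ/2) = cos(θ/2) ± i·sin(θ/2); θ = 4.082, cos(θ/2) ≈ -0.453068, sin(θ/2) ≈ 0.891476.
With a = amp(|0⟩) = 1 and b = amp(|1⟩) = 0:
new amp(|0⟩) = (-0.453068 - 0.891476i)·a = (-0.4531 - 0.8915i)
new amp(|1⟩) = (-0.453068 + 0.891476i)·b = 0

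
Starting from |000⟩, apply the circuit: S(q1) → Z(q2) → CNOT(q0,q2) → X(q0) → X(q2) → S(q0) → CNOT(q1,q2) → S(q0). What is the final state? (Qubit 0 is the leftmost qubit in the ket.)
-|101⟩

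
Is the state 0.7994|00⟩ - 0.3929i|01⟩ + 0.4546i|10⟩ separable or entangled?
Entangled

Writing the state as a|00⟩ + b|01⟩ + c|10⟩ + d|11⟩, it is a product state iff ad − bc = 0.
Here (a, b, c, d) = (0.7994, -0.3929i, 0.4546i, 0): ad − bc = (0.7994)(0) − (-0.3929i)(0.4546i) = -0.1786 ≠ 0, so the state is entangled.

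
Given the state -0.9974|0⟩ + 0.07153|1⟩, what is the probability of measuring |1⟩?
0.005117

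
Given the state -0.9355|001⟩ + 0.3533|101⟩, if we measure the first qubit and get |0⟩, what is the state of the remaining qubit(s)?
-|01⟩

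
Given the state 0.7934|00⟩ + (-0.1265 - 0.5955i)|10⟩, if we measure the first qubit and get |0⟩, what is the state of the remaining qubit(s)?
|0⟩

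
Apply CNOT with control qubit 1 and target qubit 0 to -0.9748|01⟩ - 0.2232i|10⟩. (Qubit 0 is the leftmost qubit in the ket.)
-0.2232i|10⟩ - 0.9748|11⟩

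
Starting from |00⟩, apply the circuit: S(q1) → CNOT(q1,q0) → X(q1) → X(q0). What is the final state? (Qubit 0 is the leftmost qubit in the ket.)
|11⟩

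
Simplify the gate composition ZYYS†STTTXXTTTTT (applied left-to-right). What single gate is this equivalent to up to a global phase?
Z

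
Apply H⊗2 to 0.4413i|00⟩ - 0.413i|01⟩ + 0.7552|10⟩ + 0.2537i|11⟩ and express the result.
(0.3776 + 0.141i)|00⟩ + (0.3776 + 0.3003i)|01⟩ + (-0.3776 - 0.1127i)|10⟩ + (-0.3776 + 0.554i)|11⟩

H⊗2 gives amp(|y⟩) = (1/2) Σ_x (−1)^(x·y) amp(|x⟩), where x·y is the number of positions in which both x and y have a 1.
|00⟩: (0.4413i - 0.413i + 0.7552 + 0.2537i)/2 = (0.3776 + 0.141i)
|01⟩: (0.4413i + 0.413i + 0.7552 - 0.2537i)/2 = (0.3776 + 0.3003i)
|10⟩: (0.4413i - 0.413i - 0.7552 - 0.2537i)/2 = (-0.3776 - 0.1127i)
|11⟩: (0.4413i + 0.413i - 0.7552 + 0.2537i)/2 = (-0.3776 + 0.554i)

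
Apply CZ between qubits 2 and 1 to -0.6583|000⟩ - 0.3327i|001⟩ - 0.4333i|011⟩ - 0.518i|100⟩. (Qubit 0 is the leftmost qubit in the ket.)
-0.6583|000⟩ - 0.3327i|001⟩ + 0.4333i|011⟩ - 0.518i|100⟩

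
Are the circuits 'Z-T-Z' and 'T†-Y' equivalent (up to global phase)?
No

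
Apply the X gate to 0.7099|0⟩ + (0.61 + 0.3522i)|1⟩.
(0.61 + 0.3522i)|0⟩ + 0.7099|1⟩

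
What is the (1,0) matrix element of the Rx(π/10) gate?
-0.1564i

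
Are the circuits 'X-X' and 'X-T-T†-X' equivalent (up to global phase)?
Yes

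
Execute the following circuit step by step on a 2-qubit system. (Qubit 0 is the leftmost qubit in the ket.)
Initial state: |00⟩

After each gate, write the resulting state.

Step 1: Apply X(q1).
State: |01⟩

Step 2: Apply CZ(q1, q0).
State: |01⟩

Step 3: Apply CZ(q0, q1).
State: |01⟩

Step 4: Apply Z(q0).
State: |01⟩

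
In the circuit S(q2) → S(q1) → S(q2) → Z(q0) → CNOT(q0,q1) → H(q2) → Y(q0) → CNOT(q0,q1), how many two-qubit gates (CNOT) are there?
2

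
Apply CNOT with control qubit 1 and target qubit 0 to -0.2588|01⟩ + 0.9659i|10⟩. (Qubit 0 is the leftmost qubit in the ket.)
0.9659i|10⟩ - 0.2588|11⟩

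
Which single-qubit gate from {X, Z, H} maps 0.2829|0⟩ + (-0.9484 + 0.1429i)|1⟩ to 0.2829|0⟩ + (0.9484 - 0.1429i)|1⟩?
Z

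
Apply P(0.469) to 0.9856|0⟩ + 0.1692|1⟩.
0.9856|0⟩ + (0.1509 + 0.07648i)|1⟩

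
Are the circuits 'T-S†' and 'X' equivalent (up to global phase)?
No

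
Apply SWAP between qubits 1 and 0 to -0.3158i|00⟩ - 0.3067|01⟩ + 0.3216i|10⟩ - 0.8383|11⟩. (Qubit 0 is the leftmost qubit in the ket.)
-0.3158i|00⟩ + 0.3216i|01⟩ - 0.3067|10⟩ - 0.8383|11⟩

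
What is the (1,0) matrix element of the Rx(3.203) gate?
-0.9995i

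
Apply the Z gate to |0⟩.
|0⟩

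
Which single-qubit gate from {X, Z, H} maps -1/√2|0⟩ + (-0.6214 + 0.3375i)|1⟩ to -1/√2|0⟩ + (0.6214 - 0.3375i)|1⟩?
Z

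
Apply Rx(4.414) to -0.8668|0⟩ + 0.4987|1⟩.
(0.515 - 0.4011i)|0⟩ + (-0.2963 + 0.6972i)|1⟩

Rx(4.414) = [[cos(θ/2), −i·sin(θ/2)], [−i·sin(θ/2), cos(θ/2)]]; θ = 4.414, cos(θ/2) ≈ -0.594146, sin(θ/2) ≈ 0.804357.
With a = amp(|0⟩) = -0.8668 and b = amp(|1⟩) = 0.4987:
new amp(|0⟩) = (-0.594146)·a + (-0.804357i)·b = (0.515 - 0.4011i)
new amp(|1⟩) = (-0.804357i)·a + (-0.594146)·b = (-0.2963 + 0.6972i)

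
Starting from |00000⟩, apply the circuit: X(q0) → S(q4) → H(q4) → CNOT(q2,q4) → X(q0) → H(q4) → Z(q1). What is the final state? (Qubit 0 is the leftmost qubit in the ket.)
|00000⟩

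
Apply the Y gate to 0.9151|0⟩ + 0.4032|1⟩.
-0.4032i|0⟩ + 0.9151i|1⟩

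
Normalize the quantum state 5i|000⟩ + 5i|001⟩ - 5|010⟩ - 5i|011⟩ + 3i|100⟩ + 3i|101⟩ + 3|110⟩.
0.4437i|000⟩ + 0.4437i|001⟩ - 0.4437|010⟩ - 0.4437i|011⟩ + 0.2662i|100⟩ + 0.2662i|101⟩ + 0.2662|110⟩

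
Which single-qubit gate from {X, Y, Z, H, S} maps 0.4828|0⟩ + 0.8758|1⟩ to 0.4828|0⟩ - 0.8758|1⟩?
Z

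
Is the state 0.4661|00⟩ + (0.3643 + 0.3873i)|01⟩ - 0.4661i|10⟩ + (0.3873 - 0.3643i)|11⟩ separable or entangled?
Separable

Writing the state as a|00⟩ + b|01⟩ + c|10⟩ + d|11⟩, it is a product state iff ad − bc = 0.
Here (a, b, c, d) = (0.4661, (0.3643 + 0.3873i), -0.4661i, (0.3873 - 0.3643i)): ad − bc = (0.4661)(0.3873 - 0.3643i) − (0.3643 + 0.3873i)(-0.4661i) = 0, so the state is separable.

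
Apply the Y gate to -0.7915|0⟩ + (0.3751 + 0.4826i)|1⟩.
(0.4826 - 0.3751i)|0⟩ - 0.7915i|1⟩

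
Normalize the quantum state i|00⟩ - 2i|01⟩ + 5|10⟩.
0.1826i|00⟩ - 0.3651i|01⟩ + 0.9129|10⟩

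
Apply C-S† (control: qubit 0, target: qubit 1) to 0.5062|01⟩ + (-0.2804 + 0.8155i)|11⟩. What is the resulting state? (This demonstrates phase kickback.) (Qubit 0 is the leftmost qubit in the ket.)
0.5062|01⟩ + (0.8155 + 0.2804i)|11⟩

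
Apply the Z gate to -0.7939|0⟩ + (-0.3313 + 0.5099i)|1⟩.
-0.7939|0⟩ + (0.3313 - 0.5099i)|1⟩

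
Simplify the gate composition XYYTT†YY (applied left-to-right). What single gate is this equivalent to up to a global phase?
X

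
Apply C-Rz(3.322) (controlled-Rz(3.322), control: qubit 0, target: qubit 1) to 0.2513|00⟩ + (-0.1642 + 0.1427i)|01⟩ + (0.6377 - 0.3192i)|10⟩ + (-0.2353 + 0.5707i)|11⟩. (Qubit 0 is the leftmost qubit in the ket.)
0.2513|00⟩ + (-0.1642 + 0.1427i)|01⟩ + (-0.3753 - 0.6064i)|10⟩ + (-0.5472 - 0.2858i)|11⟩

C-Rz(3.322) leaves the control-|0⟩ kets |00⟩, |01⟩ unchanged and applies Rz(3.322) to qubit 1 on the control-|1⟩ pair (|10⟩, |11⟩).
Rz(3.322) = [[e^(−iθ/2), 0], [0, e^(iθ/2)]] with e^(±iθ/2) = cos(θ/2) ± i·sin(θ/2); θ = 3.322, cos(θ/2) ≈ -0.0900814, sin(θ/2) ≈ 0.995934.
With a = amp(|10⟩) = (0.6377 - 0.3192i) and b = amp(|11⟩) = (-0.2353 + 0.5707i):
new amp(|10⟩) = (-0.0900814 - 0.995934i)·a = (-0.3753 - 0.6064i)
new amp(|11⟩) = (-0.0900814 + 0.995934i)·b = (-0.5472 - 0.2858i)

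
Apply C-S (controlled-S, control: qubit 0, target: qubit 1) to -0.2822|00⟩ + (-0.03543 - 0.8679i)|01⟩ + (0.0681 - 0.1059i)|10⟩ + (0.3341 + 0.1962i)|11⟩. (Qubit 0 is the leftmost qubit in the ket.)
-0.2822|00⟩ + (-0.03543 - 0.8679i)|01⟩ + (0.0681 - 0.1059i)|10⟩ + (-0.1962 + 0.3341i)|11⟩

C-S leaves the control-|0⟩ kets |00⟩, |01⟩ unchanged and applies S to qubit 1 on the control-|1⟩ pair (|10⟩, |11⟩).
S = [[1, 0], [0, i]].
With a = amp(|10⟩) = (0.0681 - 0.1059i) and b = amp(|11⟩) = (0.3341 + 0.1962i):
new amp(|10⟩) = (1)·a = (0.0681 - 0.1059i)
new amp(|11⟩) = (i)·b = (-0.1962 + 0.3341i)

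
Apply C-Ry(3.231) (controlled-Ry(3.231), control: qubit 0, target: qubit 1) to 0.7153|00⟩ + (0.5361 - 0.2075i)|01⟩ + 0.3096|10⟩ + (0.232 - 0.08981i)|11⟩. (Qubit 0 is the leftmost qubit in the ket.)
0.7153|00⟩ + (0.5361 - 0.2075i)|01⟩ + (-0.2456 + 0.08972i)|10⟩ + (0.2989 + 0.004013i)|11⟩

C-Ry(3.231) leaves the control-|0⟩ kets |00⟩, |01⟩ unchanged and applies Ry(3.231) to qubit 1 on the control-|1⟩ pair (|10⟩, |11⟩).
Ry(3.231) = [[cos(θ/2), −sin(θ/2)], [sin(θ/2), cos(θ/2)]]; θ = 3.231, cos(θ/2) ≈ -0.0446888, sin(θ/2) ≈ 0.999001.
With a = amp(|10⟩) = 0.3096 and b = amp(|11⟩) = (0.232 - 0.08981i):
new amp(|10⟩) = (-0.0446888)·a + (-0.999001)·b = (-0.2456 + 0.08972i)
new amp(|11⟩) = (0.999001)·a + (-0.0446888)·b = (0.2989 + 0.004013i)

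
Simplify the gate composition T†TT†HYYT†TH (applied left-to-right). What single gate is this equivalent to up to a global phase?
T†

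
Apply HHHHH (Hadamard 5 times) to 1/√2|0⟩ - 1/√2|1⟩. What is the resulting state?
|1⟩

H² = I, so H^5 = H: a single Hadamard. With (a, b) = (1/√2, -1/√2), H gives ((a + b)/√2, (a − b)/√2) = (0, 1).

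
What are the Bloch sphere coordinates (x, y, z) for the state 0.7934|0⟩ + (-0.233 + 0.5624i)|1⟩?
(-0.3697, 0.8924, 0.2589)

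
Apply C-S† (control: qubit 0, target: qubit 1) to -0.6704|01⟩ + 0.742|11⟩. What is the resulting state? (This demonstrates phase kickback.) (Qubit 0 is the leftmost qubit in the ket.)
-0.6704|01⟩ - 0.742i|11⟩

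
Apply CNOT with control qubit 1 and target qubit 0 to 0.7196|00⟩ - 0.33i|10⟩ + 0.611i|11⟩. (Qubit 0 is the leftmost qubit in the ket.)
0.7196|00⟩ + 0.611i|01⟩ - 0.33i|10⟩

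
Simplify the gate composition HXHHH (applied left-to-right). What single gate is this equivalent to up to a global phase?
Z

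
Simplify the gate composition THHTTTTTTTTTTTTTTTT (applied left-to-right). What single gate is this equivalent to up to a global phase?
T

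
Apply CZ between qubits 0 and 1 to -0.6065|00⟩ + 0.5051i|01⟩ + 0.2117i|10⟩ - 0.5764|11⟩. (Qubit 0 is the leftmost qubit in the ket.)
-0.6065|00⟩ + 0.5051i|01⟩ + 0.2117i|10⟩ + 0.5764|11⟩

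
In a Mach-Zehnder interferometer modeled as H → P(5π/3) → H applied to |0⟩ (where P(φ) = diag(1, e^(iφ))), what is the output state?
(0.75 - 0.433i)|0⟩ + (0.25 + 0.433i)|1⟩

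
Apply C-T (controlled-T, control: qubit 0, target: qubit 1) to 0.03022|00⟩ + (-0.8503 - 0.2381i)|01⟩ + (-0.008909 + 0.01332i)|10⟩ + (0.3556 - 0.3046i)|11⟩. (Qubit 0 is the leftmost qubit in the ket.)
0.03022|00⟩ + (-0.8503 - 0.2381i)|01⟩ + (-0.008909 + 0.01332i)|10⟩ + (0.4668 + 0.03606i)|11⟩

C-T leaves the control-|0⟩ kets |00⟩, |01⟩ unchanged and applies T to qubit 1 on the control-|1⟩ pair (|10⟩, |11⟩).
T = [[1, 0], [0, (1/√2 + (1/√2)i)]].
With a = amp(|10⟩) = (-0.008909 + 0.01332i) and b = amp(|11⟩) = (0.3556 - 0.3046i):
new amp(|10⟩) = (1)·a = (-0.008909 + 0.01332i)
new amp(|11⟩) = (1/√2 + (1/√2)i)·b = (0.4668 + 0.03606i)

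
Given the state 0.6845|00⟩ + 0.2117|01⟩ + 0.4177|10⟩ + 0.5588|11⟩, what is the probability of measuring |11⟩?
0.3123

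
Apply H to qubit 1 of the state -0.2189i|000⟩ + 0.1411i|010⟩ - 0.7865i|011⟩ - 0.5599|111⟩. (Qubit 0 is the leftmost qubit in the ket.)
-0.05501i|000⟩ - 0.5561i|001⟩ - 0.2546i|010⟩ + 0.5561i|011⟩ - 0.3959|101⟩ + 0.3959|111⟩

H on qubit 1 mixes each pair of kets that differ only in qubit 1: amplitudes (a, b) of (|…0…⟩, |…1…⟩) become ((a + b)/√2, (a − b)/√2). Kets absent from the input have amplitude 0.
(|000⟩, |010⟩): (a, b) = (-0.2189i, 0.1411i) → (-0.05501i, -0.2546i)
(|001⟩, |011⟩): (a, b) = (0, -0.7865i) → (-0.5561i, 0.5561i)
(|101⟩, |111⟩): (a, b) = (0, -0.5599) → (-0.3959, 0.3959)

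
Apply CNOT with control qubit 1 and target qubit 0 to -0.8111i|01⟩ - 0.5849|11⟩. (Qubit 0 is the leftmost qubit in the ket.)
-0.5849|01⟩ - 0.8111i|11⟩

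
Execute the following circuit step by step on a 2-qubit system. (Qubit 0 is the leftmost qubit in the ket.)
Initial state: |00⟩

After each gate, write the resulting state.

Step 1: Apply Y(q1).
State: i|01⟩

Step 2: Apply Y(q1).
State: |00⟩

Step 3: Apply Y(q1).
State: i|01⟩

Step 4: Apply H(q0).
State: (1/√2)i|01⟩ + (1/√2)i|11⟩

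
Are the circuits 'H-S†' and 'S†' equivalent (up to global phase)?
No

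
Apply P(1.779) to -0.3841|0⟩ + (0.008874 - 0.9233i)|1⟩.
-0.3841|0⟩ + (0.9015 + 0.1995i)|1⟩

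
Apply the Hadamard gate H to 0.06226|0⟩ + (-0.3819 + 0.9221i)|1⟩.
(-0.226 + 0.652i)|0⟩ + (0.3141 - 0.652i)|1⟩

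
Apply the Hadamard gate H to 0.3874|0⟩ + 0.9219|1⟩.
0.9258|0⟩ - 0.3779|1⟩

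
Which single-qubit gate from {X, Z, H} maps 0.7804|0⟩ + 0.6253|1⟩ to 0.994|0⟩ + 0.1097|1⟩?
H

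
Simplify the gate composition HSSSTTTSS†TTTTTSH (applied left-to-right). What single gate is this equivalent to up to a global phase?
I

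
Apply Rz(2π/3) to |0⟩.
(1/2 - 0.866i)|0⟩

Rz(2π/3) = [[e^(−iθ/2), 0], [0, e^(iθ/2)]] with e^(±iθ/2) = cos(θ/2) ± i·sin(θ/2); θ = 2π/3, cos(θ/2) ≈ 0.5, sin(θ/2) ≈ 0.866025.
With a = amp(|0⟩) = 1 and b = amp(|1⟩) = 0:
new amp(|0⟩) = (0.5 - 0.866025i)·a = (1/2 - 0.866i)
new amp(|1⟩) = (0.5 + 0.866025i)·b = 0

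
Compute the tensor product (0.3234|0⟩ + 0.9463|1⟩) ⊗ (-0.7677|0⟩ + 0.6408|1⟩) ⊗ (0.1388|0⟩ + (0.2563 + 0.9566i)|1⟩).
-0.03446|000⟩ + (-0.06363 - 0.2375i)|001⟩ + 0.02876|010⟩ + (0.05311 + 0.1982i)|011⟩ - 0.1008|100⟩ + (-0.1862 - 0.6949i)|101⟩ + 0.08417|110⟩ + (0.1554 + 0.5801i)|111⟩

amp(|b₁b₂…⟩) = product of the factor amplitudes for bits b₁, b₂, …; only kets whose every factor amplitude is nonzero survive.
|000⟩: (0.3234)(-0.7677)(0.1388) = -0.03446
|001⟩: (0.3234)(-0.7677)(0.2563 + 0.9566i) = (-0.06363 - 0.2375i)
|010⟩: (0.3234)(0.6408)(0.1388) = 0.02876
|011⟩: (0.3234)(0.6408)(0.2563 + 0.9566i) = (0.05311 + 0.1982i)
|100⟩: (0.9463)(-0.7677)(0.1388) = -0.1008
|101⟩: (0.9463)(-0.7677)(0.2563 + 0.9566i) = (-0.1862 - 0.6949i)
|110⟩: (0.9463)(0.6408)(0.1388) = 0.08417
|111⟩: (0.9463)(0.6408)(0.2563 + 0.9566i) = (0.1554 + 0.5801i)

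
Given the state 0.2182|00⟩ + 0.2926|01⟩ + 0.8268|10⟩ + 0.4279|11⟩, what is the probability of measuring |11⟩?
0.1831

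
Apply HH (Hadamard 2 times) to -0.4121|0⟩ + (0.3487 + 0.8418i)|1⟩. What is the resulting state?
-0.4121|0⟩ + (0.3487 + 0.8418i)|1⟩

H² = I, so an even number of Hadamards cancels: H^2 = I and the state is unchanged.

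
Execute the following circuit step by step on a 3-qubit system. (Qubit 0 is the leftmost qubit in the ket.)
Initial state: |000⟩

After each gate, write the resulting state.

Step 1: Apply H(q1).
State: 1/√2|000⟩ + 1/√2|010⟩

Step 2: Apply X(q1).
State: 1/√2|000⟩ + 1/√2|010⟩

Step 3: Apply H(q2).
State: 1/2|000⟩ + 1/2|001⟩ + 1/2|010⟩ + 1/2|011⟩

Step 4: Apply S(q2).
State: 1/2|000⟩ + (1/2)i|001⟩ + 1/2|010⟩ + (1/2)i|011⟩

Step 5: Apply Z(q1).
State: 1/2|000⟩ + (1/2)i|001⟩ - 1/2|010⟩ - (1/2)i|011⟩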